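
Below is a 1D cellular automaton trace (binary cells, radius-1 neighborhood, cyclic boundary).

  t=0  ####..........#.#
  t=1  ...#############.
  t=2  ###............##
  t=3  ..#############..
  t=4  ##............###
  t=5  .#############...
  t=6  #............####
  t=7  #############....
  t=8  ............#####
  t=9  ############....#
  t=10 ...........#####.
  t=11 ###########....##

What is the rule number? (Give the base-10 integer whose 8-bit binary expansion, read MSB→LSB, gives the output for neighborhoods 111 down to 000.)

  nb ###: next=.  (t=0,i=0, bit7=0)
  nb ##.: next=#  (t=0,i=3, bit6=1)
  nb #.#: next=#  (t=0,i=15, bit5=1)
  nb #..: next=#  (t=0,i=4, bit4=1)
  nb .##: next=.  (t=0,i=16, bit3=0)
  nb .#.: next=#  (t=0,i=14, bit2=1)
  nb ..#: next=#  (t=0,i=13, bit1=1)
  nb ...: next=#  (t=0,i=5, bit0=1)
  bits 01110111 = 119

119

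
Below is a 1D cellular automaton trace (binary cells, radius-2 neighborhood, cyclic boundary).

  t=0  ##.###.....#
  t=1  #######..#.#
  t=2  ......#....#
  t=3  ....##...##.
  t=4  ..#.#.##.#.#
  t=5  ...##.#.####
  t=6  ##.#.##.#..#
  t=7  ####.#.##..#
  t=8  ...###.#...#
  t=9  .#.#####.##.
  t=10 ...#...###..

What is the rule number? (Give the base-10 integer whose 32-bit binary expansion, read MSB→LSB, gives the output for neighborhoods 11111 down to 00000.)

1039287494

  ##### -> .   bit 31 = 0  t=1,i=1
  ####. -> .   bit 30 = 0  t=1,i=5
  ###.# -> #   bit 29 = 1  t=0,i=1
  ###.. -> #   bit 28 = 1  t=0,i=5
  ##.## -> #   bit 27 = 1  t=0,i=2
  ##.#. -> #   bit 26 = 1  t=4,i=8
  ##..# -> .   bit 25 = 0  t=1,i=7
  ##... -> #   bit 24 = 1  t=0,i=6
  #.### -> #   bit 23 = 1  t=0,i=3
  #.##. -> #   bit 22 = 1  t=4,i=6
  #.#.# -> #   bit 21 = 1  t=4,i=4
  #.#.. -> #   bit 20 = 1  t=4,i=11
  #..## -> .   bit 19 = 0  t=6,i=10
  #..#. -> .   bit 18 = 0  t=1,i=8
  #...# -> #   bit 17 = 1  t=3,i=7
  #.... -> .   bit 16 = 0  t=0,i=7
  .#### -> .   bit 15 = 0  t=1,i=0
  .###. -> #   bit 14 = 1  t=0,i=0
  .##.# -> .   bit 13 = 0  t=4,i=7
  .##.. -> .   bit 12 = 0  t=3,i=5
  .#.## -> .   bit 11 = 0  t=1,i=10
  .#.#. -> #   bit 10 = 1  t=4,i=3
  .#..# -> .   bit 9 = 0  t=4,i=0
  .#... -> .   bit 8 = 0  t=2,i=0
  ..### -> #   bit 7 = 1  t=0,i=11
  ..##. -> #   bit 6 = 1  t=3,i=4
  ..#.# -> .   bit 5 = 0  t=1,i=9
  ..#.. -> .   bit 4 = 0  t=2,i=6
  ...## -> .   bit 3 = 0  t=0,i=10
  ...#. -> #   bit 2 = 1  t=2,i=5
  ....# -> #   bit 1 = 1  t=0,i=9
  ..... -> .   bit 0 = 0  t=0,i=8
  bits 00111101111100100100010011000110 = 1039287494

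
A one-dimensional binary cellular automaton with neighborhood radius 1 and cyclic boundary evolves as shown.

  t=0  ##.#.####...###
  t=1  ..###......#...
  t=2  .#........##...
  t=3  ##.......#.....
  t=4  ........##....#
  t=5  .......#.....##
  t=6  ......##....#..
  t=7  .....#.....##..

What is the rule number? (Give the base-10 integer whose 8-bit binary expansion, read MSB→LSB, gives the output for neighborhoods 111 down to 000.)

38

  ###|.  b7=0 t=0,i=0
  ##.|.  b6=0 t=0,i=1
  #.#|#  b5=1 t=0,i=2
  #..|.  b4=0 t=0,i=9
  .##|.  b3=0 t=0,i=5
  .#.|#  b2=1 t=0,i=3
  ..#|#  b1=1 t=0,i=11
  ...|.  b0=0 t=0,i=10
  bits 00100110 = 38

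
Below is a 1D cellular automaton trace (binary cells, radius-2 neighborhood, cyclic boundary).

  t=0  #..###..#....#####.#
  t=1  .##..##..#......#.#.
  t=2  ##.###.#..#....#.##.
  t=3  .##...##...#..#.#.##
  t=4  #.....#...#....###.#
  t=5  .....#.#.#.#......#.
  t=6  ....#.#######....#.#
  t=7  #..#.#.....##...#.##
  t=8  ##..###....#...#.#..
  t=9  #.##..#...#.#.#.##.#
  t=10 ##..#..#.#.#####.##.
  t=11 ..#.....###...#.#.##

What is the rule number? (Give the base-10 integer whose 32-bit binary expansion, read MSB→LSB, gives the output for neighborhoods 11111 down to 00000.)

  nb #####: next=.  (t=0,i=15, bit31=0)
  nb ####.: next=#  (t=0,i=16, bit30=1)
  nb ###.#: next=.  (t=0,i=17, bit29=0)
  nb ###..: next=#  (t=0,i=5, bit28=1)
  nb ##.##: next=#  (t=0,i=18, bit27=1)
  nb ##.#.: next=#  (t=2,i=6, bit26=1)
  nb ##..#: next=#  (t=0,i=1, bit25=1)
  nb ##...: next=.  (t=3,i=3, bit24=0)
  nb #.###: next=.  (t=2,i=3, bit23=0)
  nb #.##.: next=.  (t=0,i=19, bit22=0)
  nb #.#.#: next=#  (t=3,i=16, bit21=1)
  nb #.#..: next=#  (t=1,i=18, bit20=1)
  nb #..##: next=#  (t=0,i=2, bit19=1)
  nb #..#.: next=.  (t=0,i=7, bit18=0)
  nb #...#: next=.  (t=3,i=4, bit17=0)
  nb #....: next=.  (t=0,i=10, bit16=0)
  nb .####: next=.  (t=0,i=14, bit15=0)
  nb .###.: next=.  (t=0,i=4, bit14=0)
  nb .##.#: next=#  (t=2,i=1, bit13=1)
  nb .##..: next=.  (t=0,i=0, bit12=0)
  nb .#.##: next=#  (t=2,i=16, bit11=1)
  nb .#.#.: next=#  (t=1,i=17, bit10=1)
  nb .#..#: next=.  (t=1,i=19, bit9=0)
  nb .#...: next=#  (t=0,i=9, bit8=1)
  nb ..###: next=.  (t=0,i=3, bit7=0)
  nb ..##.: next=#  (t=1,i=1, bit6=1)
  nb ..#.#: next=.  (t=1,i=16, bit5=0)
  nb ..#..: next=.  (t=0,i=8, bit4=0)
  nb ...##: next=.  (t=0,i=12, bit3=0)
  nb ...#.: next=#  (t=1,i=15, bit2=1)
  nb ....#: next=.  (t=0,i=11, bit1=0)
  nb .....: next=.  (t=1,i=12, bit0=0)
  bits 01011110001110000010110101000100 = 1580739908

1580739908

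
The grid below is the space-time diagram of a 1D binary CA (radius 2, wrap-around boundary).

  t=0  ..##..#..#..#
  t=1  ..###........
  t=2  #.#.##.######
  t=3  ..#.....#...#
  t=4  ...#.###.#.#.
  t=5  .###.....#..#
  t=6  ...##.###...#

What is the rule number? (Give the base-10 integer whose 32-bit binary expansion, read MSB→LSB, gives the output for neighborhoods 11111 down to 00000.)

  nb #####: next=.  (t=2,i=9, bit31=0)
  nb ####.: next=#  (t=2,i=12, bit30=1)
  nb ###.#: next=.  (t=2,i=0, bit29=0)
  nb ###..: next=#  (t=1,i=4, bit28=1)
  nb ##.##: next=.  (t=2,i=6, bit27=0)
  nb ##.#.: next=.  (t=2,i=1, bit26=0)
  nb ##..#: next=#  (t=0,i=4, bit25=1)
  nb ##...: next=#  (t=1,i=5, bit24=1)
  nb #.###: next=.  (t=2,i=7, bit23=0)
  nb #.##.: next=.  (t=2,i=4, bit22=0)
  nb #.#.#: next=#  (t=2,i=2, bit21=1)
  nb #.#..: next=.  (t=4,i=11, bit20=0)
  nb #..##: next=.  (t=0,i=1, bit19=0)
  nb #..#.: next=.  (t=0,i=5, bit18=0)
  nb #...#: next=.  (t=3,i=10, bit17=0)
  nb #....: next=.  (t=1,i=6, bit16=0)
  nb .####: next=#  (t=2,i=8, bit15=1)
  nb .###.: next=.  (t=1,i=3, bit14=0)
  nb .##.#: next=.  (t=2,i=5, bit13=0)
  nb .##..: next=#  (t=0,i=3, bit12=1)
  nb .#.##: next=.  (t=2,i=3, bit11=0)
  nb .#.#.: next=.  (t=4,i=10, bit10=0)
  nb .#..#: next=.  (t=0,i=0, bit9=0)
  nb .#...: next=#  (t=3,i=3, bit8=1)
  nb ..###: next=#  (t=1,i=2, bit7=1)
  nb ..##.: next=#  (t=0,i=2, bit6=1)
  nb ..#.#: next=#  (t=4,i=3, bit5=1)
  nb ..#..: next=.  (t=0,i=6, bit4=0)
  nb ...##: next=.  (t=1,i=1, bit3=0)
  nb ...#.: next=#  (t=3,i=7, bit2=1)
  nb ....#: next=#  (t=1,i=0, bit1=1)
  nb .....: next=#  (t=1,i=7, bit0=1)
  bits 01010011001000001001000111100111 = 1394643431

1394643431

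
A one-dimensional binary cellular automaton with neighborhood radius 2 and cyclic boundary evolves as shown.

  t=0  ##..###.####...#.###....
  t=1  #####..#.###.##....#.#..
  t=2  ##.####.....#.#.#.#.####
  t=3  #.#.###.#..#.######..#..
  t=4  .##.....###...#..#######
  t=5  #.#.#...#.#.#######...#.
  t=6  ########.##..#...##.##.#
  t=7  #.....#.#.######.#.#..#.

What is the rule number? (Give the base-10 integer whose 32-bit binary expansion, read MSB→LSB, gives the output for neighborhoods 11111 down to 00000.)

  [31] ##### => .  t=1,i=2
  [30] ####. => #  t=0,i=10
  [29] ###.# => .  t=0,i=6
  [28] ###.. => #  t=0,i=11
  [27] ##.## => #  t=0,i=7
  [26] ##.#. => .  t=3,i=7
  [25] ##..# => #  t=0,i=2
  [24] ##... => .  t=0,i=12
  [23] #.### => .  t=0,i=8
  [22] #.##. => .  t=1,i=13
  [21] #.#.# => #  t=2,i=14
  [20] #.#.. => #  t=1,i=21
  [19] #..## => #  t=0,i=3
  [18] #..#. => #  t=1,i=6
  [17] #...# => #  t=0,i=13
  [16] #.... => #  t=0,i=21
  [15] .#### => #  t=0,i=9
  [14] .###. => .  t=0,i=5
  [13] .##.# => .  t=6,i=18
  [12] .##.. => #  t=0,i=1
  [11] .#.## => .  t=0,i=16
  [10] .#.#. => #  t=1,i=20
  [9] .#..# => #  t=1,i=22
  [8] .#... => #  t=5,i=5
  [7] ..### => #  t=0,i=4
  [6] ..##. => #  t=0,i=0
  [5] ..#.# => .  t=0,i=15
  [4] ..#.. => #  t=3,i=21
  [3] ...## => .  t=0,i=23
  [2] ...#. => #  t=0,i=14
  [1] ....# => .  t=0,i=22
  [0] ..... => .  t=2,i=9
  bits 01011010001111111001011111010100 = 1514117076

1514117076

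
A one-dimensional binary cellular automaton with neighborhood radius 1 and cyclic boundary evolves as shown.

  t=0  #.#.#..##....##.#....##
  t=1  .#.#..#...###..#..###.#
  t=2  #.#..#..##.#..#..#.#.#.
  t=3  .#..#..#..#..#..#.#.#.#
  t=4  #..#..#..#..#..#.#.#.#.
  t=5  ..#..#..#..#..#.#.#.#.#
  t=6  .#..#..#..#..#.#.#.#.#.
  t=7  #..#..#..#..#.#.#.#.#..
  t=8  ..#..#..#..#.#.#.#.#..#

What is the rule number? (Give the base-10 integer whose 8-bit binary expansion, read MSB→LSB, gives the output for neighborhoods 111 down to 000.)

  ### -> #   bit 7 = 1  t=0,i=22
  ##. -> .   bit 6 = 0  t=0,i=0
  #.# -> #   bit 5 = 1  t=0,i=1
  #.. -> .   bit 4 = 0  t=0,i=5
  .## -> .   bit 3 = 0  t=0,i=7
  .#. -> .   bit 2 = 0  t=0,i=2
  ..# -> #   bit 1 = 1  t=0,i=6
  ... -> #   bit 0 = 1  t=0,i=10
  bits 10100011 = 163

163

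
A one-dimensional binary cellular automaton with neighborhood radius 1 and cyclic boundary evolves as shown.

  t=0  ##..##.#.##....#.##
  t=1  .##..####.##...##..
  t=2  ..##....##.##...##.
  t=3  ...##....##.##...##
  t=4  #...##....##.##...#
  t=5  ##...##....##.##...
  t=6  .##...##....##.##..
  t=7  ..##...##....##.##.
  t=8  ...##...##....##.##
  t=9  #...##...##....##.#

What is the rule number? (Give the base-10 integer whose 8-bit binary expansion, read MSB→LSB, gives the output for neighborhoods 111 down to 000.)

  [7] ### => .  t=0,i=0
  [6] ##. => #  t=0,i=1
  [5] #.# => #  t=0,i=6
  [4] #.. => #  t=0,i=2
  [3] .## => .  t=0,i=4
  [2] .#. => #  t=0,i=7
  [1] ..# => .  t=0,i=3
  [0] ... => .  t=0,i=12
  bits 01110100 = 116

116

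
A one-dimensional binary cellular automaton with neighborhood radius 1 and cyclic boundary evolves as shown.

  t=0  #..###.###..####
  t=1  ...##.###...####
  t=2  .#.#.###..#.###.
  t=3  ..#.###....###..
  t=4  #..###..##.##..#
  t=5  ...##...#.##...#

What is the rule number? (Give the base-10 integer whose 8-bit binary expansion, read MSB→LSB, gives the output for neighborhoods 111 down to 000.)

  nb ###: next=#  (t=0,i=4, bit7=1)
  nb ##.: next=.  (t=0,i=0, bit6=0)
  nb #.#: next=#  (t=0,i=6, bit5=1)
  nb #..: next=.  (t=0,i=1, bit4=0)
  nb .##: next=#  (t=0,i=3, bit3=1)
  nb .#.: next=.  (t=2,i=1, bit2=0)
  nb ..#: next=.  (t=0,i=2, bit1=0)
  nb ...: next=#  (t=1,i=1, bit0=1)
  bits 10101001 = 169

169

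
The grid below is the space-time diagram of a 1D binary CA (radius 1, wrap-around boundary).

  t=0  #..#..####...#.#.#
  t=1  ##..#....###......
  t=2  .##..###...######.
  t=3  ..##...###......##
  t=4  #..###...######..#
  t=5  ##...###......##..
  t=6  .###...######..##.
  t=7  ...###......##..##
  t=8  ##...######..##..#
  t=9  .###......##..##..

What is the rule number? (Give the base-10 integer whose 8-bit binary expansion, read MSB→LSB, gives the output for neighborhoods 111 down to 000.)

81

  [7] ### => .  t=0,i=7
  [6] ##. => #  t=0,i=0
  [5] #.# => .  t=0,i=14
  [4] #.. => #  t=0,i=1
  [3] .## => .  t=0,i=6
  [2] .#. => .  t=0,i=3
  [1] ..# => .  t=0,i=2
  [0] ... => #  t=0,i=11
  bits 01010001 = 81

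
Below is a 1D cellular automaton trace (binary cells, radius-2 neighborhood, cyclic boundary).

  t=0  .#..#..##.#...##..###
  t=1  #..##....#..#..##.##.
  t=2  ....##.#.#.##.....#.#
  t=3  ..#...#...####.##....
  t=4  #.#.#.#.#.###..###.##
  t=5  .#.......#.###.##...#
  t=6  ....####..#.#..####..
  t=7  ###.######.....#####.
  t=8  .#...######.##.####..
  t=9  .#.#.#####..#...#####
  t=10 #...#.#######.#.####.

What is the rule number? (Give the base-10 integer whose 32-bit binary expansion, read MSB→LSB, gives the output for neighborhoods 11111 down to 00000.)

  #####|#  b31=1 t=7,i=6
  ####.|#  b30=1 t=3,i=12
  ###.#|.  b29=0 t=0,i=20
  ###..|#  b28=1 t=4,i=12
  ##.##|.  b27=0 t=1,i=17
  ##.#.|#  b26=1 t=0,i=0
  ##..#|#  b25=1 t=0,i=16
  ##...|#  b24=1 t=1,i=5
  #.###|.  b23=0 t=4,i=10
  #.##.|#  b22=1 t=1,i=18
  #.#.#|.  b21=0 t=2,i=7
  #.#..|.  b20=0 t=0,i=1
  #..##|.  b19=0 t=0,i=6
  #..#.|#  b18=1 t=0,i=3
  #...#|#  b17=1 t=0,i=12
  #....|.  b16=0 t=1,i=6
  .####|#  b15=1 t=3,i=11
  .###.|#  b14=1 t=0,i=19
  .##.#|.  b13=0 t=0,i=8
  .##..|#  b12=1 t=0,i=15
  .#.##|#  b11=1 t=2,i=10
  .#.#.|.  b10=0 t=2,i=8
  .#..#|.  b9=0 t=0,i=2
  .#...|.  b8=0 t=0,i=11
  ..###|#  b7=1 t=0,i=18
  ..##.|.  b6=0 t=0,i=7
  ..#.#|.  b5=0 t=2,i=18
  ..#..|#  b4=1 t=0,i=4
  ...##|.  b3=0 t=0,i=13
  ...#.|.  b2=0 t=1,i=8
  ....#|#  b1=1 t=1,i=7
  .....|#  b0=1 t=2,i=15
  bits 11010111010001101101100010010011 = 3611744403

3611744403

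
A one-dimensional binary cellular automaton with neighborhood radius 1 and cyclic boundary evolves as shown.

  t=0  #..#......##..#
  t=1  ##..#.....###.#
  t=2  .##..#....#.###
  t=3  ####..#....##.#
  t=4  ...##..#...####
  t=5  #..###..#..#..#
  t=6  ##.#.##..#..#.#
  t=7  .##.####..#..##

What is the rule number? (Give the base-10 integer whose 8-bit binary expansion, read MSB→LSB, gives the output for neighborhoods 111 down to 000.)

  nb ###: next=.  (t=1,i=0, bit7=0)
  nb ##.: next=#  (t=0,i=0, bit6=1)
  nb #.#: next=#  (t=1,i=13, bit5=1)
  nb #..: next=#  (t=0,i=1, bit4=1)
  nb .##: next=#  (t=0,i=10, bit3=1)
  nb .#.: next=.  (t=0,i=3, bit2=0)
  nb ..#: next=.  (t=0,i=2, bit1=0)
  nb ...: next=.  (t=0,i=5, bit0=0)
  bits 01111000 = 120

120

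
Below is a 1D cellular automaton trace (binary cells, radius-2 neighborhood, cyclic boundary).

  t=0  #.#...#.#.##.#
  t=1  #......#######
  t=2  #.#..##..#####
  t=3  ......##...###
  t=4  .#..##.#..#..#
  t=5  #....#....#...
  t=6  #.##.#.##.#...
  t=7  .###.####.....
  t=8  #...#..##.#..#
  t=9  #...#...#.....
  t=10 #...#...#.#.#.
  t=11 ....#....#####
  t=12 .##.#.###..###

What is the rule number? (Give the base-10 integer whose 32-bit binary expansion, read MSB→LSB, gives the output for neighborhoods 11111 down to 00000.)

  ##### -> #   bit 31 = 1  t=1,i=9
  ####. -> #   bit 30 = 1  t=1,i=13
  ###.# -> .   bit 29 = 0  t=2,i=0
  ###.. -> #   bit 28 = 1  t=1,i=0
  ##.## -> #   bit 27 = 1  t=0,i=12
  ##.#. -> .   bit 26 = 0  t=0,i=1
  ##..# -> #   bit 25 = 1  t=2,i=7
  ##... -> .   bit 24 = 0  t=1,i=1
  #.### -> .   bit 23 = 0  t=7,i=5
  #.##. -> #   bit 22 = 1  t=0,i=10
  #.#.# -> #   bit 21 = 1  t=0,i=8
  #.#.. -> .   bit 20 = 0  t=0,i=2
  #..## -> .   bit 19 = 0  t=2,i=4
  #..#. -> .   bit 18 = 0  t=4,i=9
  #...# -> .   bit 17 = 0  t=0,i=4
  #.... -> #   bit 16 = 1  t=1,i=2
  .#### -> .   bit 15 = 0  t=1,i=8
  .###. -> .   bit 14 = 0  t=3,i=12
  .##.# -> #   bit 13 = 1  t=0,i=0
  .##.. -> #   bit 12 = 1  t=2,i=6
  .#.## -> #   bit 11 = 1  t=0,i=9
  .#.#. -> #   bit 10 = 1  t=0,i=7
  .#..# -> .   bit 9 = 0  t=2,i=3
  .#... -> .   bit 8 = 0  t=0,i=3
  ..### -> .   bit 7 = 0  t=1,i=7
  ..##. -> .   bit 6 = 0  t=2,i=5
  ..#.# -> .   bit 5 = 0  t=0,i=6
  ..#.. -> #   bit 4 = 1  t=4,i=10
  ...## -> #   bit 3 = 1  t=1,i=6
  ...#. -> .   bit 2 = 0  t=0,i=5
  ....# -> #   bit 1 = 1  t=1,i=5
  ..... -> .   bit 0 = 0  t=1,i=3
  bits 11011010011000010011110000011010 = 3663805466

3663805466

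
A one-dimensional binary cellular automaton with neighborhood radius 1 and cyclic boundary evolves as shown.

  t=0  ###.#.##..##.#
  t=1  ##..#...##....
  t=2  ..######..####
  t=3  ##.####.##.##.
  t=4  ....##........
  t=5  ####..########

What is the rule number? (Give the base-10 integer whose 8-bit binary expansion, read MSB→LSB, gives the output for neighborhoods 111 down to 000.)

  nb ###: next=#  (t=0,i=0, bit7=1)
  nb ##.: next=.  (t=0,i=2, bit6=0)
  nb #.#: next=.  (t=0,i=3, bit5=0)
  nb #..: next=#  (t=0,i=8, bit4=1)
  nb .##: next=.  (t=0,i=6, bit3=0)
  nb .#.: next=#  (t=0,i=4, bit2=1)
  nb ..#: next=#  (t=0,i=9, bit1=1)
  nb ...: next=#  (t=1,i=6, bit0=1)
  bits 10010111 = 151

151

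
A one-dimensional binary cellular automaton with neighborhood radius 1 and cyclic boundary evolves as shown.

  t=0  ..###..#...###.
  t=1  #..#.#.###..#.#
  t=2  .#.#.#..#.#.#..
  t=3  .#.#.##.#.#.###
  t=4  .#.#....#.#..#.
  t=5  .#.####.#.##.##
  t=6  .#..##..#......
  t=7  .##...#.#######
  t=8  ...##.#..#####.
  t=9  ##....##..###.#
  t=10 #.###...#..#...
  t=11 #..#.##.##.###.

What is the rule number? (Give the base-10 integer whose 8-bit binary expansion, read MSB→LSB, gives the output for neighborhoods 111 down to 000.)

149

  nb ###: next=#  (t=0,i=3, bit7=1)
  nb ##.: next=.  (t=0,i=4, bit6=0)
  nb #.#: next=.  (t=1,i=4, bit5=0)
  nb #..: next=#  (t=0,i=5, bit4=1)
  nb .##: next=.  (t=0,i=2, bit3=0)
  nb .#.: next=#  (t=0,i=7, bit2=1)
  nb ..#: next=.  (t=0,i=1, bit1=0)
  nb ...: next=#  (t=0,i=0, bit0=1)
  bits 10010101 = 149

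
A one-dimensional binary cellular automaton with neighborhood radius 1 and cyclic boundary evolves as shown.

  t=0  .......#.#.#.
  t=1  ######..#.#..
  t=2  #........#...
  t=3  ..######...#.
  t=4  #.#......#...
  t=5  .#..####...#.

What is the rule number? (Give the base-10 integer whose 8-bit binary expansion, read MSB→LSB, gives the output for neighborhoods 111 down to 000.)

41

  ### -> .   bit 7 = 0  t=1,i=1
  ##. -> .   bit 6 = 0  t=1,i=5
  #.# -> #   bit 5 = 1  t=0,i=8
  #.. -> .   bit 4 = 0  t=0,i=12
  .## -> #   bit 3 = 1  t=1,i=0
  .#. -> .   bit 2 = 0  t=0,i=7
  ..# -> .   bit 1 = 0  t=0,i=6
  ... -> #   bit 0 = 1  t=0,i=0
  bits 00101001 = 41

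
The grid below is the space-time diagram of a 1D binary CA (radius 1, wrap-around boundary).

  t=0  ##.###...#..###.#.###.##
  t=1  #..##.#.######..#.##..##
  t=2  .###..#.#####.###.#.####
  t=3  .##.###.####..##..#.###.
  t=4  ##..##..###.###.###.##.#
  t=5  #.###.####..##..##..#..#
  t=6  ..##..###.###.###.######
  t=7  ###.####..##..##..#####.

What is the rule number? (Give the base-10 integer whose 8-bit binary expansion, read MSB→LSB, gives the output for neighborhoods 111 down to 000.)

  ###|#  b7=1 t=0,i=0
  ##.|.  b6=0 t=0,i=1
  #.#|.  b5=0 t=0,i=2
  #..|#  b4=1 t=0,i=6
  .##|#  b3=1 t=0,i=3
  .#.|#  b2=1 t=0,i=9
  ..#|#  b1=1 t=0,i=8
  ...|.  b0=0 t=0,i=7
  bits 10011110 = 158

158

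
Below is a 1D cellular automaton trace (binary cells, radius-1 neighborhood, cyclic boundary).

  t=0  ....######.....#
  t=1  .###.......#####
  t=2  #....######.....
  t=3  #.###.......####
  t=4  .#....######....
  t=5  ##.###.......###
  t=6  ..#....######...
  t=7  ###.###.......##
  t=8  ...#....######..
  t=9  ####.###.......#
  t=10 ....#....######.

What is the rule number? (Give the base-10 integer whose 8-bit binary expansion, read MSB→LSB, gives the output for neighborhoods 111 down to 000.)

39

  ###|.  b7=0 t=0,i=5
  ##.|.  b6=0 t=0,i=9
  #.#|#  b5=1 t=1,i=0
  #..|.  b4=0 t=0,i=0
  .##|.  b3=0 t=0,i=4
  .#.|#  b2=1 t=0,i=15
  ..#|#  b1=1 t=0,i=3
  ...|#  b0=1 t=0,i=1
  bits 00100111 = 39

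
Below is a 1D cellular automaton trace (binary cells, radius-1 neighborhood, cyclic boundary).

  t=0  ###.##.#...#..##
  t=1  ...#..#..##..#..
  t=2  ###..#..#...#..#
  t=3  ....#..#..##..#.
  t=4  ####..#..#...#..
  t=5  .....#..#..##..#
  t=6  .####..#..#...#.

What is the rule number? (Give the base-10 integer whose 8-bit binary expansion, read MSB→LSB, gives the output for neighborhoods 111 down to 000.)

  [7] ### => .  t=0,i=0
  [6] ##. => .  t=0,i=2
  [5] #.# => #  t=0,i=3
  [4] #.. => .  t=0,i=8
  [3] .## => .  t=0,i=4
  [2] .#. => .  t=0,i=7
  [1] ..# => #  t=0,i=10
  [0] ... => #  t=0,i=9
  bits 00100011 = 35

35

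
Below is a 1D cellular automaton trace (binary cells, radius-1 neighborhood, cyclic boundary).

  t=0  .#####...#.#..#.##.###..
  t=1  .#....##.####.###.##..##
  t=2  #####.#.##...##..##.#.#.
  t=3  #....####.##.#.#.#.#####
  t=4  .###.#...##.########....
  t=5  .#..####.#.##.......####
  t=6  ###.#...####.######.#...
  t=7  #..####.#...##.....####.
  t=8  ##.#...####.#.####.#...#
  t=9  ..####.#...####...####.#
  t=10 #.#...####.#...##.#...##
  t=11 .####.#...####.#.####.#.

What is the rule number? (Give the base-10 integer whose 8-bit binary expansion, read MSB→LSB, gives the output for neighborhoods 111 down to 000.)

61

  ### -> .   bit 7 = 0  t=0,i=2
  ##. -> .   bit 6 = 0  t=0,i=5
  #.# -> #   bit 5 = 1  t=0,i=10
  #.. -> #   bit 4 = 1  t=0,i=6
  .## -> #   bit 3 = 1  t=0,i=1
  .#. -> #   bit 2 = 1  t=0,i=9
  ..# -> .   bit 1 = 0  t=0,i=0
  ... -> #   bit 0 = 1  t=0,i=7
  bits 00111101 = 61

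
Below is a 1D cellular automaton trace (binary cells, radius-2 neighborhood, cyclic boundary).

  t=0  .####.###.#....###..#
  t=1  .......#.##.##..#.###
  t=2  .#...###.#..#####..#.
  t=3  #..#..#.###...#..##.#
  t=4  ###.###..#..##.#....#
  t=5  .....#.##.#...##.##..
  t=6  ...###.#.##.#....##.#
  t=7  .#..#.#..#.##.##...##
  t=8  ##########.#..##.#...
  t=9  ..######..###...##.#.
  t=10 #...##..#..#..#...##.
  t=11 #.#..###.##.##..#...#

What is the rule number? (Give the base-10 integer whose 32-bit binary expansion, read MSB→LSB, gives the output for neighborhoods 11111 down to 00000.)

  [31] ##### => #  t=2,i=14
  [30] ####. => .  t=0,i=3
  [29] ###.# => .  t=0,i=4
  [28] ###.. => .  t=0,i=17
  [27] ##.## => .  t=0,i=5
  [26] ##.#. => #  t=0,i=9
  [25] ##..# => #  t=0,i=18
  [24] ##... => .  t=1,i=0
  [23] #.### => .  t=0,i=1
  [22] #.##. => #  t=1,i=9
  [21] #.#.# => .  t=6,i=7
  [20] #.#.. => #  t=0,i=10
  [19] #..## => .  t=2,i=11
  [18] #..#. => #  t=0,i=19
  [17] #...# => #  t=2,i=3
  [16] #.... => #  t=0,i=12
  [15] .#### => .  t=0,i=2
  [14] .###. => #  t=0,i=7
  [13] .##.# => .  t=1,i=10
  [12] .##.. => #  t=1,i=13
  [11] .#.## => .  t=0,i=0
  [10] .#.#. => #  t=7,i=5
  [9] .#..# => #  t=2,i=10
  [8] .#... => .  t=0,i=11
  [7] ..### => .  t=0,i=15
  [6] ..##. => .  t=3,i=17
  [5] ..#.# => #  t=0,i=20
  [4] ..#.. => .  t=2,i=1
  [3] ...## => .  t=0,i=14
  [2] ...#. => #  t=1,i=6
  [1] ....# => #  t=0,i=13
  [0] ..... => .  t=1,i=2
  bits 10000110010101110101011000100110 = 2253870630

2253870630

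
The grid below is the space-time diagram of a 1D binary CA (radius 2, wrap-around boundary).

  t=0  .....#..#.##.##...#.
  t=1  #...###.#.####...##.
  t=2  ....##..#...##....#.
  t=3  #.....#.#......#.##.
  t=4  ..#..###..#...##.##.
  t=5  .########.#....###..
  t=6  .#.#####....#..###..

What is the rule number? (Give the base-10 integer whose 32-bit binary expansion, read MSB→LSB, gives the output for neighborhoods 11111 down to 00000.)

3664340660

  #####|#  b31=1 t=5,i=3
  ####.|#  b30=1 t=1,i=12
  ###.#|.  b29=0 t=1,i=6
  ###..|#  b28=1 t=1,i=13
  ##.##|#  b27=1 t=0,i=12
  ##.#.|.  b26=0 t=1,i=7
  ##..#|#  b25=1 t=2,i=6
  ##...|.  b24=0 t=0,i=15
  #.###|.  b23=0 t=1,i=10
  #.##.|#  b22=1 t=0,i=10
  #.#.#|#  b21=1 t=1,i=8
  #.#..|.  b20=0 t=1,i=0
  #..##|#  b19=1 t=4,i=4
  #..#.|.  b18=0 t=0,i=7
  #...#|.  b17=0 t=0,i=16
  #....|#  b16=1 t=0,i=0
  .####|.  b15=0 t=1,i=11
  .###.|#  b14=1 t=1,i=5
  .##.#|#  b13=1 t=0,i=11
  .##..|.  b12=0 t=0,i=14
  .#.##|.  b11=0 t=0,i=9
  .#.#.|#  b10=1 t=3,i=7
  .#..#|#  b9=1 t=0,i=6
  .#...|.  b8=0 t=0,i=19
  ..###|#  b7=1 t=1,i=4
  ..##.|.  b6=0 t=1,i=17
  ..#.#|#  b5=1 t=0,i=8
  ..#..|#  b4=1 t=0,i=5
  ...##|.  b3=0 t=1,i=3
  ...#.|#  b2=1 t=0,i=4
  ....#|.  b1=0 t=0,i=3
  .....|.  b0=0 t=0,i=1
  bits 11011010011010010110011010110100 = 3664340660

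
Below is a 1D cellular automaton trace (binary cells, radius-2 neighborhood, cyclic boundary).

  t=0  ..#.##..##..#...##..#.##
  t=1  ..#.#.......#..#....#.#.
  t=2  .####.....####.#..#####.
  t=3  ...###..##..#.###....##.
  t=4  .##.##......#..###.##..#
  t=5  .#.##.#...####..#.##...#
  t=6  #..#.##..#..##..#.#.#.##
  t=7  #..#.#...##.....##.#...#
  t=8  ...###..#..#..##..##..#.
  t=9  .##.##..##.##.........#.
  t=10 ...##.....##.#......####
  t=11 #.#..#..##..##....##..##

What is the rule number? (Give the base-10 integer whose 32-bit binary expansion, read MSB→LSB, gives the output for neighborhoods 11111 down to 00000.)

  ##### -> .   bit 31 = 0  t=2,i=20
  ####. -> #   bit 30 = 1  t=2,i=3
  ###.# -> .   bit 29 = 0  t=2,i=13
  ###.. -> #   bit 28 = 1  t=2,i=4
  ##.## -> #   bit 27 = 1  t=4,i=3
  ##.#. -> #   bit 26 = 1  t=2,i=14
  ##..# -> .   bit 25 = 0  t=0,i=0
  ##... -> #   bit 24 = 1  t=2,i=5
  #.### -> .   bit 23 = 0  t=3,i=14
  #.##. -> #   bit 22 = 1  t=0,i=4
  #.#.# -> .   bit 21 = 0  t=5,i=1
  #.#.. -> #   bit 20 = 1  t=1,i=4
  #..## -> .   bit 19 = 0  t=0,i=7
  #..#. -> .   bit 18 = 0  t=0,i=1
  #...# -> .   bit 17 = 0  t=0,i=14
  #.... -> .   bit 16 = 0  t=1,i=6
  .#### -> .   bit 15 = 0  t=2,i=2
  .###. -> #   bit 14 = 1  t=3,i=4
  .##.# -> .   bit 13 = 0  t=4,i=2
  .##.. -> .   bit 12 = 0  t=0,i=5
  .#.## -> .   bit 11 = 0  t=0,i=3
  .#.#. -> #   bit 10 = 1  t=1,i=3
  .#..# -> #   bit 9 = 1  t=1,i=13
  .#... -> .   bit 8 = 0  t=0,i=13
  ..### -> .   bit 7 = 0  t=2,i=1
  ..##. -> .   bit 6 = 0  t=0,i=8
  ..#.# -> #   bit 5 = 1  t=0,i=2
  ..#.. -> #   bit 4 = 1  t=0,i=12
  ...## -> #   bit 3 = 1  t=0,i=15
  ...#. -> #   bit 2 = 1  t=1,i=1
  ....# -> #   bit 1 = 1  t=1,i=10
  ..... -> .   bit 0 = 0  t=1,i=7
  bits 01011101010100000100011000111110 = 1565541950

1565541950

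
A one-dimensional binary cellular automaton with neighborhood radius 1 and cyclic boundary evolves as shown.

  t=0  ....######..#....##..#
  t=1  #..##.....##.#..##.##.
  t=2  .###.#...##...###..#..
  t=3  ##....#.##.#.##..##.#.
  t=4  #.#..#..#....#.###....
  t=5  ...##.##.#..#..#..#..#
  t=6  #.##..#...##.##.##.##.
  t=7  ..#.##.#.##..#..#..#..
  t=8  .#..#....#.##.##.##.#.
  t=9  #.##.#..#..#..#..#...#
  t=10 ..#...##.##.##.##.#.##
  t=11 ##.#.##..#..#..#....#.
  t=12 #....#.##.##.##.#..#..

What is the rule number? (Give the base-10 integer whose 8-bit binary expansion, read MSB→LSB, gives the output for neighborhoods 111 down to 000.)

26

  ###|.  b7=0 t=0,i=5
  ##.|.  b6=0 t=0,i=9
  #.#|.  b5=0 t=1,i=12
  #..|#  b4=1 t=0,i=0
  .##|#  b3=1 t=0,i=4
  .#.|.  b2=0 t=0,i=12
  ..#|#  b1=1 t=0,i=3
  ...|.  b0=0 t=0,i=1
  bits 00011010 = 26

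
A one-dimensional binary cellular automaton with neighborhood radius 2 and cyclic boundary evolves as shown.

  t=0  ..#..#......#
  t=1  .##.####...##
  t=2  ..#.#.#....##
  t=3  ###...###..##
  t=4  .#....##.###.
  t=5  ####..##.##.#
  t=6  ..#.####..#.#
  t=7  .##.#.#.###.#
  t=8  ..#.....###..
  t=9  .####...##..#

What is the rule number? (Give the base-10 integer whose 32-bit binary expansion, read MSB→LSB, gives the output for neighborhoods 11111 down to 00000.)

1654485492

  [31] ##### => .  t=3,i=0
  [30] ####. => #  t=1,i=6
  [29] ###.# => #  t=7,i=10
  [28] ###.. => .  t=1,i=7
  [27] ##.## => .  t=1,i=0
  [26] ##.#. => .  t=7,i=3
  [25] ##..# => #  t=2,i=0
  [24] ##... => .  t=1,i=8
  [23] #.### => #  t=1,i=4
  [22] #.##. => .  t=1,i=1
  [21] #.#.# => .  t=2,i=4
  [20] #.#.. => #  t=2,i=6
  [19] #..## => #  t=3,i=10
  [18] #..#. => #  t=0,i=1
  [17] #...# => .  t=1,i=9
  [16] #.... => #  t=0,i=7
  [15] .#### => .  t=1,i=5
  [14] .###. => #  t=3,i=7
  [13] .##.# => #  t=1,i=2
  [12] .##.. => #  t=2,i=12
  [11] .#.## => .  t=6,i=3
  [10] .#.#. => .  t=2,i=3
  [9] .#..# => .  t=0,i=0
  [8] .#... => #  t=0,i=6
  [7] ..### => #  t=3,i=6
  [6] ..##. => #  t=1,i=11
  [5] ..#.# => #  t=2,i=2
  [4] ..#.. => #  t=0,i=2
  [3] ...## => .  t=1,i=10
  [2] ...#. => #  t=0,i=11
  [1] ....# => .  t=0,i=10
  [0] ..... => .  t=0,i=8
  bits 01100010100111010111000111110100 = 1654485492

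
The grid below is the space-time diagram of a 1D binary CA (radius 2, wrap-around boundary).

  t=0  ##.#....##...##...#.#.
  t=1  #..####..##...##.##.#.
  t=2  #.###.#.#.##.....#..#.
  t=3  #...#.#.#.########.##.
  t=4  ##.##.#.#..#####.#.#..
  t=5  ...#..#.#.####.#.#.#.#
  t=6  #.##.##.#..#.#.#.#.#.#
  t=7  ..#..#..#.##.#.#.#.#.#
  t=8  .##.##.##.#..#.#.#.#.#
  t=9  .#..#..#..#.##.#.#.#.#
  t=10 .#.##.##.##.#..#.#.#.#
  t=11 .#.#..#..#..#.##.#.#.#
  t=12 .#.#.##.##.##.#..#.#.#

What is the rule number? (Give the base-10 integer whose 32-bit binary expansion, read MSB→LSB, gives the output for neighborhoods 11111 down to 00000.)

2977796535

  #####|#  b31=1 t=3,i=12
  ####.|.  b30=0 t=1,i=5
  ###.#|#  b29=1 t=2,i=4
  ###..|#  b28=1 t=1,i=6
  ##.##|.  b27=0 t=1,i=16
  ##.#.|.  b26=0 t=0,i=2
  ##..#|.  b25=0 t=1,i=7
  ##...|#  b24=1 t=0,i=10
  #.###|.  b23=0 t=2,i=2
  #.##.|#  b22=1 t=0,i=0
  #.#.#|#  b21=1 t=0,i=20
  #.#..|#  b20=1 t=0,i=3
  #..##|#  b19=1 t=1,i=2
  #..#.|#  b18=1 t=2,i=19
  #...#|.  b17=0 t=0,i=11
  #....|#  b16=1 t=0,i=5
  .####|#  b15=1 t=1,i=4
  .###.|.  b14=0 t=2,i=3
  .##.#|.  b13=0 t=0,i=1
  .##..|#  b12=1 t=0,i=9
  .#.##|.  b11=0 t=0,i=21
  .#.#.|.  b10=0 t=0,i=19
  .#..#|.  b9=0 t=1,i=1
  .#...|#  b8=1 t=0,i=4
  ..###|#  b7=1 t=1,i=3
  ..##.|.  b6=0 t=0,i=8
  ..#.#|#  b5=1 t=0,i=18
  ..#..|#  b4=1 t=2,i=17
  ...##|.  b3=0 t=0,i=7
  ...#.|#  b2=1 t=0,i=17
  ....#|#  b1=1 t=0,i=6
  .....|#  b0=1 t=2,i=14
  bits 10110001011111011001000110110111 = 2977796535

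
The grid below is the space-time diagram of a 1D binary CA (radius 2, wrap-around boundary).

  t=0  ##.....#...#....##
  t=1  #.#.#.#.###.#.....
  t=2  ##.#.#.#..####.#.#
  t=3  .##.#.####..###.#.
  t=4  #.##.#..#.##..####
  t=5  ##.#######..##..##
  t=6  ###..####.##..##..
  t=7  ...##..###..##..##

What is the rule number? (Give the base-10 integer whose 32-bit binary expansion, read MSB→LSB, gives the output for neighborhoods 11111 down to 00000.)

  ##### -> #   bit 31 = 1  t=4,i=16
  ####. -> #   bit 30 = 1  t=0,i=0
  ###.# -> #   bit 29 = 1  t=1,i=10
  ###.. -> .   bit 28 = 0  t=0,i=1
  ##.## -> #   bit 27 = 1  t=4,i=1
  ##.#. -> #   bit 26 = 1  t=1,i=11
  ##..# -> #   bit 25 = 1  t=3,i=10
  ##... -> #   bit 24 = 1  t=0,i=2
  #.### -> .   bit 23 = 0  t=1,i=8
  #.##. -> .   bit 22 = 0  t=4,i=2
  #.#.# -> .   bit 21 = 0  t=1,i=2
  #.#.. -> #   bit 20 = 1  t=1,i=12
  #..## -> #   bit 19 = 1  t=2,i=9
  #..#. -> #   bit 18 = 1  t=4,i=7
  #...# -> #   bit 17 = 1  t=0,i=9
  #.... -> .   bit 16 = 0  t=0,i=3
  .#### -> .   bit 15 = 0  t=0,i=17
  .###. -> .   bit 14 = 0  t=1,i=9
  .##.# -> #   bit 13 = 1  t=3,i=2
  .##.. -> .   bit 12 = 0  t=4,i=11
  .#.## -> #   bit 11 = 1  t=1,i=7
  .#.#. -> #   bit 10 = 1  t=1,i=1
  .#..# -> #   bit 9 = 1  t=2,i=8
  .#... -> #   bit 8 = 1  t=0,i=8
  ..### -> .   bit 7 = 0  t=0,i=16
  ..##. -> .   bit 6 = 0  t=3,i=1
  ..#.# -> #   bit 5 = 1  t=1,i=0
  ..#.. -> .   bit 4 = 0  t=0,i=7
  ...## -> .   bit 3 = 0  t=0,i=15
  ...#. -> #   bit 2 = 1  t=0,i=6
  ....# -> .   bit 1 = 0  t=0,i=5
  ..... -> #   bit 0 = 1  t=0,i=4
  bits 11101111000111100010111100100101 = 4011732773

4011732773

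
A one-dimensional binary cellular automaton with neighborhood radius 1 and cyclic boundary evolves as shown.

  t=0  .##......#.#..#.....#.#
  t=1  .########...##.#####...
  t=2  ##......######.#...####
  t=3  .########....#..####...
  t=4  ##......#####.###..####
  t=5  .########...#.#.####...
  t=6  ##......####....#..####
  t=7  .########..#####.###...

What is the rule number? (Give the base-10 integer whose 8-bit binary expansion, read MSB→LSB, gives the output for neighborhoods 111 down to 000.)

  nb ###: next=.  (t=1,i=2, bit7=0)
  nb ##.: next=#  (t=0,i=2, bit6=1)
  nb #.#: next=.  (t=0,i=0, bit5=0)
  nb #..: next=#  (t=0,i=3, bit4=1)
  nb .##: next=#  (t=0,i=1, bit3=1)
  nb .#.: next=.  (t=0,i=9, bit2=0)
  nb ..#: next=#  (t=0,i=8, bit1=1)
  nb ...: next=#  (t=0,i=4, bit0=1)
  bits 01011011 = 91

91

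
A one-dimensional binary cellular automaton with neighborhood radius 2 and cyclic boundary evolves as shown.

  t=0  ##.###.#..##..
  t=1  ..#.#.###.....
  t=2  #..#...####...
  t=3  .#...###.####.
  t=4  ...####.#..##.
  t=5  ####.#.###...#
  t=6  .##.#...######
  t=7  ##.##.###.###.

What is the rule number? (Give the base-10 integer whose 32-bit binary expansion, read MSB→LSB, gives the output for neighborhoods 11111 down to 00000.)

  nb #####: next=#  (t=5,i=1, bit31=1)
  nb ####.: next=#  (t=2,i=9, bit30=1)
  nb ###.#: next=.  (t=0,i=5, bit29=0)
  nb ###..: next=#  (t=1,i=8, bit28=1)
  nb ##.##: next=#  (t=0,i=2, bit27=1)
  nb ##.#.: next=#  (t=0,i=6, bit26=1)
  nb ##..#: next=.  (t=0,i=12, bit25=0)
  nb ##...: next=#  (t=1,i=9, bit24=1)
  nb #.###: next=.  (t=0,i=3, bit23=0)
  nb #.##.: next=#  (t=6,i=1, bit22=1)
  nb #.#.#: next=.  (t=1,i=4, bit21=0)
  nb #.#..: next=#  (t=0,i=7, bit20=1)
  nb #..##: next=.  (t=0,i=9, bit19=0)
  nb #..#.: next=.  (t=2,i=2, bit18=0)
  nb #...#: next=#  (t=2,i=5, bit17=1)
  nb #....: next=#  (t=1,i=10, bit16=1)
  nb .####: next=.  (t=2,i=8, bit15=0)
  nb .###.: next=#  (t=0,i=4, bit14=1)
  nb .##.#: next=.  (t=0,i=1, bit13=0)
  nb .##..: next=.  (t=0,i=11, bit12=0)
  nb .#.##: next=.  (t=1,i=5, bit11=0)
  nb .#.#.: next=#  (t=1,i=3, bit10=1)
  nb .#..#: next=#  (t=0,i=8, bit9=1)
  nb .#...: next=.  (t=2,i=4, bit8=0)
  nb ..###: next=#  (t=2,i=7, bit7=1)
  nb ..##.: next=.  (t=0,i=0, bit6=0)
  nb ..#.#: next=.  (t=1,i=2, bit5=0)
  nb ..#..: next=.  (t=2,i=0, bit4=0)
  nb ...##: next=#  (t=2,i=6, bit3=1)
  nb ...#.: next=.  (t=1,i=1, bit2=0)
  nb ....#: next=#  (t=1,i=0, bit1=1)
  nb .....: next=.  (t=1,i=11, bit0=0)
  bits 11011101010100110100011010001010 = 3713222282

3713222282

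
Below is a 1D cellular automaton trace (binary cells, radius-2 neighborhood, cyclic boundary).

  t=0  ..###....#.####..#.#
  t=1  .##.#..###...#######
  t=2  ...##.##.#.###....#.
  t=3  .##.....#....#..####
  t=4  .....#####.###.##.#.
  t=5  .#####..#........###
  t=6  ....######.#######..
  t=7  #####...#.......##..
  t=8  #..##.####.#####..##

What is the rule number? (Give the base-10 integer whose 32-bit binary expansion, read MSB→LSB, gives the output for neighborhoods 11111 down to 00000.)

  #####|.  b31=0 t=1,i=15
  ####.|#  b30=1 t=0,i=13
  ###.#|.  b29=0 t=1,i=19
  ###..|#  b28=1 t=0,i=4
  ##.##|.  b27=0 t=1,i=0
  ##.#.|#  b26=1 t=1,i=3
  ##..#|#  b25=1 t=0,i=15
  ##...|.  b24=0 t=0,i=5
  #.###|.  b23=0 t=0,i=11
  #.##.|.  b22=0 t=1,i=1
  #.#.#|.  b21=0 t=2,i=9
  #.#..|#  b20=1 t=0,i=19
  #..##|#  b19=1 t=0,i=1
  #..#.|#  b18=1 t=0,i=16
  #...#|#  b17=1 t=1,i=11
  #....|.  b16=0 t=0,i=6
  .####|.  b15=0 t=0,i=12
  .###.|.  b14=0 t=0,i=3
  .##.#|.  b13=0 t=1,i=2
  .##..|.  b12=0 t=3,i=2
  .#.##|.  b11=0 t=0,i=10
  .#.#.|#  b10=1 t=0,i=18
  .#..#|.  b9=0 t=0,i=0
  .#...|#  b8=1 t=2,i=19
  ..###|#  b7=1 t=0,i=2
  ..##.|.  b6=0 t=2,i=3
  ..#.#|#  b5=1 t=0,i=9
  ..#..|#  b4=1 t=2,i=18
  ...##|#  b3=1 t=1,i=12
  ...#.|#  b2=1 t=0,i=8
  ....#|#  b1=1 t=0,i=7
  .....|#  b0=1 t=3,i=5
  bits 01010110000111100000010110111111 = 1444808127

1444808127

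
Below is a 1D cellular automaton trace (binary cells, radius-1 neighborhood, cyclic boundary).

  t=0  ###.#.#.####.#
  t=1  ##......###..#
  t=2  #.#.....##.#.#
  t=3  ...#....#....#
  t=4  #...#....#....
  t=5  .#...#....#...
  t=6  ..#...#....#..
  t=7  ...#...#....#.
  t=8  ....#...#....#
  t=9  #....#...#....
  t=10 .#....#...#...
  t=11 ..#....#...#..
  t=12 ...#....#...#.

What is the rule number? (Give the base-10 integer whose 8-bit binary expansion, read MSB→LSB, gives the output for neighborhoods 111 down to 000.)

152

  ### -> #   bit 7 = 1  t=0,i=0
  ##. -> .   bit 6 = 0  t=0,i=2
  #.# -> .   bit 5 = 0  t=0,i=3
  #.. -> #   bit 4 = 1  t=1,i=2
  .## -> #   bit 3 = 1  t=0,i=8
  .#. -> .   bit 2 = 0  t=0,i=4
  ..# -> .   bit 1 = 0  t=1,i=7
  ... -> .   bit 0 = 0  t=1,i=3
  bits 10011000 = 152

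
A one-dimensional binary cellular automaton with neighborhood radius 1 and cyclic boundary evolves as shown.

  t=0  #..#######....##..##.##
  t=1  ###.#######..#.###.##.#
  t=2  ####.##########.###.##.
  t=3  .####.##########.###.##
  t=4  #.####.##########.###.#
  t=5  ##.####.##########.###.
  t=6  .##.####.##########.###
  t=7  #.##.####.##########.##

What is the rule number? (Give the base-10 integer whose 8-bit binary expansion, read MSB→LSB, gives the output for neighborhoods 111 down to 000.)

  [7] ### => #  t=0,i=4
  [6] ##. => #  t=0,i=0
  [5] #.# => #  t=0,i=20
  [4] #.. => #  t=0,i=1
  [3] .## => .  t=0,i=3
  [2] .#. => #  t=1,i=13
  [1] ..# => #  t=0,i=2
  [0] ... => .  t=0,i=11
  bits 11110110 = 246

246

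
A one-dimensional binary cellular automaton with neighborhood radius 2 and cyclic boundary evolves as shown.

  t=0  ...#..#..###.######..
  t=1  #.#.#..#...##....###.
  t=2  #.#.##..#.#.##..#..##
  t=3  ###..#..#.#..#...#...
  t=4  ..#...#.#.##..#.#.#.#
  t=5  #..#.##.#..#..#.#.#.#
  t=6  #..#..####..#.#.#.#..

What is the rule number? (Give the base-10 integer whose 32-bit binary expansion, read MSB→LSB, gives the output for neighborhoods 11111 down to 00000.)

  ##### -> .   bit 31 = 0  t=0,i=15
  ####. -> #   bit 30 = 1  t=0,i=17
  ###.# -> #   bit 29 = 1  t=0,i=11
  ###.. -> #   bit 28 = 1  t=0,i=18
  ##.## -> #   bit 27 = 1  t=0,i=12
  ##.#. -> #   bit 26 = 1  t=1,i=20
  ##..# -> .   bit 25 = 0  t=2,i=6
  ##... -> #   bit 24 = 1  t=0,i=19
  #.### -> .   bit 23 = 0  t=0,i=13
  #.##. -> .   bit 22 = 0  t=2,i=4
  #.#.# -> #   bit 21 = 1  t=1,i=0
  #.#.. -> #   bit 20 = 1  t=1,i=4
  #..## -> .   bit 19 = 0  t=0,i=8
  #..#. -> .   bit 18 = 0  t=0,i=5
  #...# -> .   bit 17 = 0  t=1,i=9
  #.... -> .   bit 16 = 0  t=0,i=20
  .#### -> .   bit 15 = 0  t=0,i=14
  .###. -> .   bit 14 = 0  t=0,i=10
  .##.# -> #   bit 13 = 1  t=5,i=6
  .##.. -> #   bit 12 = 1  t=1,i=12
  .#.## -> .   bit 11 = 0  t=2,i=3
  .#.#. -> .   bit 10 = 0  t=1,i=1
  .#..# -> #   bit 9 = 1  t=0,i=4
  .#... -> #   bit 8 = 1  t=1,i=8
  ..### -> .   bit 7 = 0  t=0,i=9
  ..##. -> .   bit 6 = 0  t=1,i=11
  ..#.# -> #   bit 5 = 1  t=2,i=8
  ..#.. -> .   bit 4 = 0  t=0,i=3
  ...## -> #   bit 3 = 1  t=1,i=10
  ...#. -> #   bit 2 = 1  t=0,i=2
  ....# -> .   bit 1 = 0  t=0,i=1
  ..... -> #   bit 0 = 1  t=0,i=0
  bits 01111101001100000011001100101101 = 2100310829

2100310829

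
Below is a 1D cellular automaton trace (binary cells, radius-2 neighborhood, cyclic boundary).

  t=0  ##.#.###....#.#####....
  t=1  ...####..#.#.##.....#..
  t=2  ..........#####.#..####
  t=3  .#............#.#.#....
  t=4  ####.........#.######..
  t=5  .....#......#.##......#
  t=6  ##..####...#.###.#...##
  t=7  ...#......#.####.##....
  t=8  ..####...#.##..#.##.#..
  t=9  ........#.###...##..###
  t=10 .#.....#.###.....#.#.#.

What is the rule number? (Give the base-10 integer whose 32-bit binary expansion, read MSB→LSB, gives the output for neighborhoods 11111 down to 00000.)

553213204

  #####|.  b31=0 t=0,i=16
  ####.|.  b30=0 t=0,i=17
  ###.#|#  b29=1 t=2,i=14
  ###..|.  b28=0 t=0,i=7
  ##.##|.  b27=0 t=7,i=16
  ##.#.|.  b26=0 t=0,i=2
  ##..#|.  b25=0 t=1,i=7
  ##...|.  b24=0 t=0,i=8
  #.###|#  b23=1 t=0,i=5
  #.##.|#  b22=1 t=1,i=13
  #.#.#|#  b21=1 t=0,i=3
  #.#..|#  b20=1 t=2,i=16
  #..##|#  b19=1 t=2,i=18
  #..#.|.  b18=0 t=1,i=8
  #...#|.  b17=0 t=6,i=9
  #....|#  b16=1 t=0,i=9
  .####|.  b15=0 t=0,i=15
  .###.|#  b14=1 t=0,i=6
  .##.#|.  b13=0 t=0,i=1
  .##..|#  b12=1 t=1,i=14
  .#.##|#  b11=1 t=0,i=4
  .#.#.|#  b10=1 t=1,i=10
  .#..#|.  b9=0 t=2,i=17
  .#...|#  b8=1 t=1,i=21
  ..###|.  b7=0 t=1,i=3
  ..##.|.  b6=0 t=0,i=0
  ..#.#|.  b5=0 t=0,i=12
  ..#..|#  b4=1 t=1,i=20
  ...##|.  b3=0 t=0,i=22
  ...#.|#  b2=1 t=0,i=11
  ....#|.  b1=0 t=0,i=10
  .....|.  b0=0 t=1,i=0
  bits 00100000111110010101110100010100 = 553213204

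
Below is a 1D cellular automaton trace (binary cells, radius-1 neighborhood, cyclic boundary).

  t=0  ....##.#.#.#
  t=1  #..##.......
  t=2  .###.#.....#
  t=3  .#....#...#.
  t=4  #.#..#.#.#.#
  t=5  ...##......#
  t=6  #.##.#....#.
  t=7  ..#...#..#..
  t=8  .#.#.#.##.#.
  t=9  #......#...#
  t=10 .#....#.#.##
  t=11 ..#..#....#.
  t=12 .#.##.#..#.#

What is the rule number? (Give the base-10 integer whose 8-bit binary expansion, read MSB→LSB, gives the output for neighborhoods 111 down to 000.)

26

  [7] ### => .  t=2,i=2
  [6] ##. => .  t=0,i=5
  [5] #.# => .  t=0,i=6
  [4] #.. => #  t=0,i=0
  [3] .## => #  t=0,i=4
  [2] .#. => .  t=0,i=7
  [1] ..# => #  t=0,i=3
  [0] ... => .  t=0,i=1
  bits 00011010 = 26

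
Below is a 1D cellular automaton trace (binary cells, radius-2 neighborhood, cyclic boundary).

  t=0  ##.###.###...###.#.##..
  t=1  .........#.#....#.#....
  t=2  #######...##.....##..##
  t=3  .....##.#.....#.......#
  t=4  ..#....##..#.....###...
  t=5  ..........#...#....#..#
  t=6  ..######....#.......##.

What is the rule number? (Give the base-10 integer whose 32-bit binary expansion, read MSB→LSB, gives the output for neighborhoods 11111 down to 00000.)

1410764289

  #####|.  b31=0 t=2,i=0
  ####.|#  b30=1 t=2,i=5
  ###.#|.  b29=0 t=0,i=5
  ###..|#  b28=1 t=0,i=9
  ##.##|.  b27=0 t=0,i=2
  ##.#.|#  b26=1 t=0,i=16
  ##..#|.  b25=0 t=0,i=21
  ##...|.  b24=0 t=0,i=10
  #.###|.  b23=0 t=0,i=3
  #.##.|.  b22=0 t=0,i=19
  #.#.#|.  b21=0 t=0,i=17
  #.#..|#  b20=1 t=1,i=11
  #..##|.  b19=0 t=0,i=22
  #..#.|#  b18=1 t=4,i=10
  #...#|#  b17=1 t=0,i=11
  #....|.  b16=0 t=1,i=13
  .####|#  b15=1 t=2,i=22
  .###.|.  b14=0 t=0,i=4
  .##.#|.  b13=0 t=0,i=1
  .##..|.  b12=0 t=0,i=20
  .#.##|#  b11=1 t=0,i=18
  .#.#.|#  b10=1 t=1,i=10
  .#..#|#  b9=1 t=5,i=20
  .#...|.  b8=0 t=1,i=12
  ..###|.  b7=0 t=0,i=13
  ..##.|.  b6=0 t=0,i=0
  ..#.#|.  b5=0 t=1,i=9
  ..#..|.  b4=0 t=3,i=14
  ...##|.  b3=0 t=0,i=12
  ...#.|.  b2=0 t=1,i=8
  ....#|.  b1=0 t=1,i=7
  .....|#  b0=1 t=1,i=0
  bits 01010100000101101000111000000001 = 1410764289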